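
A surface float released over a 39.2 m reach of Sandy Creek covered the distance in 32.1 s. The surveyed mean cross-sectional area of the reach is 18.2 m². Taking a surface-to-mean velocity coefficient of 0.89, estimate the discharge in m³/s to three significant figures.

19.8 m³/s

v_surface = L / t̄ = 39.2 / 32.1 = 1.221 m/s
v_mean = 0.89 × 1.221 = 1.087 m/s
Q = A × v_mean = 18.2 × 1.087 = 19.78 m³/s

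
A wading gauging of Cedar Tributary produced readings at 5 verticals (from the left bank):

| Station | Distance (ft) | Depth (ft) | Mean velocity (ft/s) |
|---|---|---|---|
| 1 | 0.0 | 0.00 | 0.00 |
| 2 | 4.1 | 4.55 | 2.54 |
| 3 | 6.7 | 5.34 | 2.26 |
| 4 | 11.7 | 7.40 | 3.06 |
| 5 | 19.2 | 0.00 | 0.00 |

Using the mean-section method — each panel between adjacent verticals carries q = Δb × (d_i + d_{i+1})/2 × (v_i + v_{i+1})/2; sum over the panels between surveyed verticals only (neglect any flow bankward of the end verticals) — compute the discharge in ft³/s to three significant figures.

Panel 1-2: Δb = 4.1 ft, d̄ = (0.00+4.55)/2 = 2.275, v̄ = (0.00+2.54)/2 = 1.27 → q = 4.1×2.275×1.27 = 11.85 ft³/s
Panel 2-3: Δb = 2.6 ft, d̄ = (4.55+5.34)/2 = 4.945, v̄ = (2.54+2.26)/2 = 2.4 → q = 2.6×4.945×2.4 = 30.86 ft³/s
Panel 3-4: Δb = 5 ft, d̄ = (5.34+7.40)/2 = 6.37, v̄ = (2.26+3.06)/2 = 2.66 → q = 5×6.37×2.66 = 84.72 ft³/s
Panel 4-5: Δb = 7.5 ft, d̄ = (7.40+0.00)/2 = 3.7, v̄ = (3.06+0.00)/2 = 1.53 → q = 7.5×3.7×1.53 = 42.46 ft³/s
Q = Σ q = 169.9 ft³/s

170 ft³/s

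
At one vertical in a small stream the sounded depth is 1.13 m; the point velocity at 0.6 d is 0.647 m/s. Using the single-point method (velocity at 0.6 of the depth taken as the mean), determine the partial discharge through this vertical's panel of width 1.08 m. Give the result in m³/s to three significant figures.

v̄ = v₀.₆ = 0.647 m/s
q = v̄ × d × w = 0.6470 × 1.13 × 1.08 = 0.7896 m³/s

0.790 m³/s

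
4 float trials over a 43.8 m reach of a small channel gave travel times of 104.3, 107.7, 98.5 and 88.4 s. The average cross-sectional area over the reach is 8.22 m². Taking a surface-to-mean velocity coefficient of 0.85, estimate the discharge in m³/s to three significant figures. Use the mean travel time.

3.07 m³/s

t̄ = (104.3 + 107.7 + 98.5 + 88.4) / 4 = 99.725 s
v_surface = L / t̄ = 43.8 / 99.725 = 0.4392 m/s
v_mean = 0.85 × 0.4392 = 0.3733 m/s
Q = A × v_mean = 8.22 × 0.3733 = 3.069 m³/s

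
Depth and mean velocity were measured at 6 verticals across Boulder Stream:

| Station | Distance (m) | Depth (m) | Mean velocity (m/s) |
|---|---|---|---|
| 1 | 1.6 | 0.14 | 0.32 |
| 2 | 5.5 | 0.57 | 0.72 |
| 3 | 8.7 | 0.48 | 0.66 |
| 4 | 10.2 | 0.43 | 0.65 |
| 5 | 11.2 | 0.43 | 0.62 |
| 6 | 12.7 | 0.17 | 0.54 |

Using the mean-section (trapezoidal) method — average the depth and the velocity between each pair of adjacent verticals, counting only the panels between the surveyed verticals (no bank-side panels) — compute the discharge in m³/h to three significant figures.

Panel 1-2: Δb = 3.9 m, d̄ = (0.14+0.57)/2 = 0.355, v̄ = (0.32+0.72)/2 = 0.52 → q = 3.9×0.355×0.52 = 0.7199 m³/s
Panel 2-3: Δb = 3.2 m, d̄ = (0.57+0.48)/2 = 0.525, v̄ = (0.72+0.66)/2 = 0.69 → q = 3.2×0.525×0.69 = 1.159 m³/s
Panel 3-4: Δb = 1.5 m, d̄ = (0.48+0.43)/2 = 0.455, v̄ = (0.66+0.65)/2 = 0.655 → q = 1.5×0.455×0.655 = 0.4470 m³/s
Panel 4-5: Δb = 1 m, d̄ = (0.43+0.43)/2 = 0.43, v̄ = (0.65+0.62)/2 = 0.635 → q = 1×0.43×0.635 = 0.2731 m³/s
Panel 5-6: Δb = 1.5 m, d̄ = (0.43+0.17)/2 = 0.3, v̄ = (0.62+0.54)/2 = 0.58 → q = 1.5×0.3×0.58 = 0.2610 m³/s
Q = Σ q = 2.860 m³/s
= 2.860 × 3600 = 10300 m³/h

10300 m³/h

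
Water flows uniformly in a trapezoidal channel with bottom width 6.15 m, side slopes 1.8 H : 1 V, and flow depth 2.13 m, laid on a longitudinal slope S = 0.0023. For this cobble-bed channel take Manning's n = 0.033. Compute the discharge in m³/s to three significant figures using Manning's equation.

39.1 m³/s

A = (b + z·y)·y = (6.15 + 1.8×2.13)×2.13 = 21.27 m²
P = b + 2y√(1+z²) = 6.15 + 2×2.13×√(1+1.8²) = 14.92 m
R = A/P = 21.27/14.92 = 1.425 m
Q = (1/n)·A·R^(2/3)·S^(1/2) = (1/0.033) × 21.27 × 1.425^(2/3) × 0.0023^(1/2) = 39.14 m³/s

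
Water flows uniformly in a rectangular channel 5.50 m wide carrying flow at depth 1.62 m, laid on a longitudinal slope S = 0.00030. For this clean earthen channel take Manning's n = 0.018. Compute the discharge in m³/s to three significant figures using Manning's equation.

8.68 m³/s

A = b·y = 5.50 × 1.62 = 8.910 m²
P = b + 2y = 5.50 + 2×1.62 = 8.740 m
R = A/P = 8.910/8.740 = 1.019 m
Q = (1/n)·A·R^(2/3)·S^(1/2) = (1/0.018) × 8.910 × 1.019^(2/3) × 0.00030^(1/2) = 8.684 m³/s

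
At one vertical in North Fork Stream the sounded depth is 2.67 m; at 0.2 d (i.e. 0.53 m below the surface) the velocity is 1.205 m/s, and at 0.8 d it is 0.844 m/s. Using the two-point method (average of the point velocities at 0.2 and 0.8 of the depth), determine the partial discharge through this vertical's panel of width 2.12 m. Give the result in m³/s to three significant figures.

5.80 m³/s

v̄ = (1.205 + 0.844) / 2 = 1.025 m/s
q = v̄ × d × w = 1.025 × 2.67 × 2.12 = 5.799 m³/s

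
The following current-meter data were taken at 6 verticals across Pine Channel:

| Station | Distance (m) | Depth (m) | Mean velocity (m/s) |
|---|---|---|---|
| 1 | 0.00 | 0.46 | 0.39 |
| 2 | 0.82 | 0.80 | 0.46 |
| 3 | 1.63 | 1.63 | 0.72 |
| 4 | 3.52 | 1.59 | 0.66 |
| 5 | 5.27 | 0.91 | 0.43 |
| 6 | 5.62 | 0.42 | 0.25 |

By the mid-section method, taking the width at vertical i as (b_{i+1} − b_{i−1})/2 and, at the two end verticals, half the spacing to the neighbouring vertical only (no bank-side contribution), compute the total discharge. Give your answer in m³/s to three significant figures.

4.30 m³/s

w_1 = (0.82 − 0.00)/2 = 0.41 m; q_1 = 0.39 × 0.46 × 0.41 = 0.07355 m³/s
w_2 = (1.63 − 0.00)/2 = 0.815 m; q_2 = 0.46 × 0.80 × 0.815 = 0.2999 m³/s
w_3 = (3.52 − 0.82)/2 = 1.35 m; q_3 = 0.72 × 1.63 × 1.35 = 1.584 m³/s
w_4 = (5.27 − 1.63)/2 = 1.82 m; q_4 = 0.66 × 1.59 × 1.82 = 1.910 m³/s
w_5 = (5.62 − 3.52)/2 = 1.05 m; q_5 = 0.43 × 0.91 × 1.05 = 0.4109 m³/s
w_6 = (5.62 − 5.27)/2 = 0.175 m; q_6 = 0.25 × 0.42 × 0.175 = 0.01838 m³/s
Q = Σ qᵢ = 4.297 m³/s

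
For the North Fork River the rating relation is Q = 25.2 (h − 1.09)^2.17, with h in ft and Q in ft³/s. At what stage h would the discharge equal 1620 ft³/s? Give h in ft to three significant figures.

7.90 ft

h − h₀ = (Q/C)^(1/b) = (1620/25.2)^(1/2.17) = 6.811 ft
h = 1.09 + 6.811 = 7.901 ft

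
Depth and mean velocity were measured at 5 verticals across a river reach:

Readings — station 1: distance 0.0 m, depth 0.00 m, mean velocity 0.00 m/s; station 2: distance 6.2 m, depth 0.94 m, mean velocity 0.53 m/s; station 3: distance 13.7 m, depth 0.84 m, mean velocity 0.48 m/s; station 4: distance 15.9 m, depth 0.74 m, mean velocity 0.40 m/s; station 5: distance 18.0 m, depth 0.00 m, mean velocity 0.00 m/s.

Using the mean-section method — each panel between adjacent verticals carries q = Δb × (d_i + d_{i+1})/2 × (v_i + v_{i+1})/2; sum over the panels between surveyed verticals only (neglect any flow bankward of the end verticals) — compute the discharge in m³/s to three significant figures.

5.06 m³/s

Panel 1-2: Δb = 6.2 m, d̄ = (0.00+0.94)/2 = 0.47, v̄ = (0.00+0.53)/2 = 0.265 → q = 6.2×0.47×0.265 = 0.7722 m³/s
Panel 2-3: Δb = 7.5 m, d̄ = (0.94+0.84)/2 = 0.89, v̄ = (0.53+0.48)/2 = 0.505 → q = 7.5×0.89×0.505 = 3.371 m³/s
Panel 3-4: Δb = 2.2 m, d̄ = (0.84+0.74)/2 = 0.79, v̄ = (0.48+0.40)/2 = 0.44 → q = 2.2×0.79×0.44 = 0.7647 m³/s
Panel 4-5: Δb = 2.1 m, d̄ = (0.74+0.00)/2 = 0.37, v̄ = (0.40+0.00)/2 = 0.2 → q = 2.1×0.37×0.2 = 0.1554 m³/s
Q = Σ q = 5.063 m³/s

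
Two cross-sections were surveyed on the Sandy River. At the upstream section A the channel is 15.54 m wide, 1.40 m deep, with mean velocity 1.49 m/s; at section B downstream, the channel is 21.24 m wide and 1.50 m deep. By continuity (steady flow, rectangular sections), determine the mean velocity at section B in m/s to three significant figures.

1.02 m/s

Q = A₁V₁ = (15.54×1.40) × 1.49 = 32.42 m³/s
A₂ = 21.24 × 1.50 = 31.86 m²
V₂ = Q/A₂ = 32.42/31.86 = 1.017 m/s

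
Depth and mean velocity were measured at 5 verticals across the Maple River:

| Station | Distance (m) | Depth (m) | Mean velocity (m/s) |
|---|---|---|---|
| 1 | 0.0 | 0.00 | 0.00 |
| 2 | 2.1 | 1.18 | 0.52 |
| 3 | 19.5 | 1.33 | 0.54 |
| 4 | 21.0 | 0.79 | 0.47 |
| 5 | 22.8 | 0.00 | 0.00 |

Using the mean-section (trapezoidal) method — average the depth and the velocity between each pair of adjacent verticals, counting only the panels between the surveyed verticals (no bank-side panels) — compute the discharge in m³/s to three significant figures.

12.9 m³/s

Panel 1-2: Δb = 2.1 m, d̄ = (0.00+1.18)/2 = 0.59, v̄ = (0.00+0.52)/2 = 0.26 → q = 2.1×0.59×0.26 = 0.3221 m³/s
Panel 2-3: Δb = 17.4 m, d̄ = (1.18+1.33)/2 = 1.255, v̄ = (0.52+0.54)/2 = 0.53 → q = 17.4×1.255×0.53 = 11.57 m³/s
Panel 3-4: Δb = 1.5 m, d̄ = (1.33+0.79)/2 = 1.06, v̄ = (0.54+0.47)/2 = 0.505 → q = 1.5×1.06×0.505 = 0.8030 m³/s
Panel 4-5: Δb = 1.8 m, d̄ = (0.79+0.00)/2 = 0.395, v̄ = (0.47+0.00)/2 = 0.235 → q = 1.8×0.395×0.235 = 0.1671 m³/s
Q = Σ q = 12.87 m³/s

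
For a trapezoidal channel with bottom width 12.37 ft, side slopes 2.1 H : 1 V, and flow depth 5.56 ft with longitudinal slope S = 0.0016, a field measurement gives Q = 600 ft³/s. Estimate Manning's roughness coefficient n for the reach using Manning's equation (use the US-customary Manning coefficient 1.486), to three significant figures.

0.0305

A = (b + z·y)·y = (12.37 + 2.1×5.56)×5.56 = 133.7 ft²
P = b + 2y√(1+z²) = 12.37 + 2×5.56×√(1+2.1²) = 38.23 ft
R = A/P = 133.7/38.23 = 3.497 ft
n = (1.486/Q)·A·R^(2/3)·S^(1/2) = (1.486/600) × 133.7 × 2.304 × 0.04000 = 0.03051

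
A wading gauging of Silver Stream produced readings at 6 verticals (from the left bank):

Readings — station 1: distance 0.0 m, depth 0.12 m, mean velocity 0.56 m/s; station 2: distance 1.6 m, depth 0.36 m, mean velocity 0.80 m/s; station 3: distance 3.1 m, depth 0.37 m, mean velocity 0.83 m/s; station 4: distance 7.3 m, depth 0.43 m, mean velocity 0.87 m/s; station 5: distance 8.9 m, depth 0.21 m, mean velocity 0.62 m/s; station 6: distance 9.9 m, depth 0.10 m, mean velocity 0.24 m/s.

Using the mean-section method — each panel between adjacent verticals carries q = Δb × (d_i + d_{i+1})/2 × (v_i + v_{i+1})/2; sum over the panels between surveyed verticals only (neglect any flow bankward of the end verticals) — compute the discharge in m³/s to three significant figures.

2.58 m³/s

Panel 1-2: Δb = 1.6 m, d̄ = (0.12+0.36)/2 = 0.24, v̄ = (0.56+0.80)/2 = 0.68 → q = 1.6×0.24×0.68 = 0.2611 m³/s
Panel 2-3: Δb = 1.5 m, d̄ = (0.36+0.37)/2 = 0.365, v̄ = (0.80+0.83)/2 = 0.815 → q = 1.5×0.365×0.815 = 0.4462 m³/s
Panel 3-4: Δb = 4.2 m, d̄ = (0.37+0.43)/2 = 0.4, v̄ = (0.83+0.87)/2 = 0.85 → q = 4.2×0.4×0.85 = 1.428 m³/s
Panel 4-5: Δb = 1.6 m, d̄ = (0.43+0.21)/2 = 0.32, v̄ = (0.87+0.62)/2 = 0.745 → q = 1.6×0.32×0.745 = 0.3814 m³/s
Panel 5-6: Δb = 1 m, d̄ = (0.21+0.10)/2 = 0.155, v̄ = (0.62+0.24)/2 = 0.43 → q = 1×0.155×0.43 = 0.06665 m³/s
Q = Σ q = 2.583 m³/s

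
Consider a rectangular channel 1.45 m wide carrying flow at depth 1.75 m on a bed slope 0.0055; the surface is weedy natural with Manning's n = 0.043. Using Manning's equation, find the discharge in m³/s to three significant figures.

2.80 m³/s

A = b·y = 1.45 × 1.75 = 2.538 m²
P = b + 2y = 1.45 + 2×1.75 = 4.950 m
R = A/P = 2.538/4.950 = 0.5126 m
Q = (1/n)·A·R^(2/3)·S^(1/2) = (1/0.043) × 2.538 × 0.5126^(2/3) × 0.0055^(1/2) = 2.803 m³/s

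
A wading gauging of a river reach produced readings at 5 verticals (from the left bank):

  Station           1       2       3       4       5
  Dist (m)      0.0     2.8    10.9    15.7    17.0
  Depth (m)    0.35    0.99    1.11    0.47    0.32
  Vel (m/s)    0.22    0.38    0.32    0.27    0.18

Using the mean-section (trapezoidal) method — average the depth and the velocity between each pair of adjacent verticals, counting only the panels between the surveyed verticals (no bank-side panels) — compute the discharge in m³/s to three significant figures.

4.77 m³/s

Panel 1-2: Δb = 2.8 m, d̄ = (0.35+0.99)/2 = 0.67, v̄ = (0.22+0.38)/2 = 0.3 → q = 2.8×0.67×0.3 = 0.5628 m³/s
Panel 2-3: Δb = 8.1 m, d̄ = (0.99+1.11)/2 = 1.05, v̄ = (0.38+0.32)/2 = 0.35 → q = 8.1×1.05×0.35 = 2.977 m³/s
Panel 3-4: Δb = 4.8 m, d̄ = (1.11+0.47)/2 = 0.79, v̄ = (0.32+0.27)/2 = 0.295 → q = 4.8×0.79×0.295 = 1.119 m³/s
Panel 4-5: Δb = 1.3 m, d̄ = (0.47+0.32)/2 = 0.395, v̄ = (0.27+0.18)/2 = 0.225 → q = 1.3×0.395×0.225 = 0.1155 m³/s
Q = Σ q = 4.774 m³/s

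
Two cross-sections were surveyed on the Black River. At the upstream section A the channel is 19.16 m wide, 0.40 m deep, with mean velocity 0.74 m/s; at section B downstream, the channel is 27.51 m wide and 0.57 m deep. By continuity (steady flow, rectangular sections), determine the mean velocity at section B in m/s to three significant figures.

Q = A₁V₁ = (19.16×0.40) × 0.74 = 5.671 m³/s
A₂ = 27.51 × 0.57 = 15.68 m²
V₂ = Q/A₂ = 5.671/15.68 = 0.3617 m/s

0.362 m/s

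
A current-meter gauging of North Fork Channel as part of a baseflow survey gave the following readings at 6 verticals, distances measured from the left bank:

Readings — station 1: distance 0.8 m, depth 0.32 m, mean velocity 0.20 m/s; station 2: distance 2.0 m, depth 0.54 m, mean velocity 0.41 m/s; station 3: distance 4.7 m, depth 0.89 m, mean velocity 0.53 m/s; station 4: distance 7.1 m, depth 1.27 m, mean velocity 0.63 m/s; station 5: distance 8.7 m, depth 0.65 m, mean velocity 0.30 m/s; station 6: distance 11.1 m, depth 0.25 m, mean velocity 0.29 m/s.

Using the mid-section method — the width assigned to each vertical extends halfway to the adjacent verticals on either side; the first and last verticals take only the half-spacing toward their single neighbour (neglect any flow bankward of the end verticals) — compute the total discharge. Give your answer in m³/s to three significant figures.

3.75 m³/s

w_1 = (2.0 − 0.8)/2 = 0.6 m; q_1 = 0.20 × 0.32 × 0.6 = 0.03840 m³/s
w_2 = (4.7 − 0.8)/2 = 1.95 m; q_2 = 0.41 × 0.54 × 1.95 = 0.4317 m³/s
w_3 = (7.1 − 2.0)/2 = 2.55 m; q_3 = 0.53 × 0.89 × 2.55 = 1.203 m³/s
w_4 = (8.7 − 4.7)/2 = 2 m; q_4 = 0.63 × 1.27 × 2 = 1.600 m³/s
w_5 = (11.1 − 7.1)/2 = 2 m; q_5 = 0.30 × 0.65 × 2 = 0.3900 m³/s
w_6 = (11.1 − 8.7)/2 = 1.2 m; q_6 = 0.29 × 0.25 × 1.2 = 0.08700 m³/s
Q = Σ qᵢ = 3.750 m³/s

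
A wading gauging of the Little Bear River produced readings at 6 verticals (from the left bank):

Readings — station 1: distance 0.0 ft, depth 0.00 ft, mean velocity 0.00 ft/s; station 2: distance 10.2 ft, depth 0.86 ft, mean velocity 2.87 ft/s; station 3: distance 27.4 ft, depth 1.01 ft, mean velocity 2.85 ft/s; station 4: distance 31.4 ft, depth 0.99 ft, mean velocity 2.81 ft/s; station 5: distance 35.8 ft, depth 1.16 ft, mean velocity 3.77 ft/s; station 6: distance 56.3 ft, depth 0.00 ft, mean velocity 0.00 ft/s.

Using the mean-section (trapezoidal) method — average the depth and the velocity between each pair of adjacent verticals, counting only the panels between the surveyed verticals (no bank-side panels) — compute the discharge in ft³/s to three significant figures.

102 ft³/s

Panel 1-2: Δb = 10.2 ft, d̄ = (0.00+0.86)/2 = 0.43, v̄ = (0.00+2.87)/2 = 1.435 → q = 10.2×0.43×1.435 = 6.294 ft³/s
Panel 2-3: Δb = 17.2 ft, d̄ = (0.86+1.01)/2 = 0.935, v̄ = (2.87+2.85)/2 = 2.86 → q = 17.2×0.935×2.86 = 45.99 ft³/s
Panel 3-4: Δb = 4 ft, d̄ = (1.01+0.99)/2 = 1, v̄ = (2.85+2.81)/2 = 2.83 → q = 4×1×2.83 = 11.32 ft³/s
Panel 4-5: Δb = 4.4 ft, d̄ = (0.99+1.16)/2 = 1.075, v̄ = (2.81+3.77)/2 = 3.29 → q = 4.4×1.075×3.29 = 15.56 ft³/s
Panel 5-6: Δb = 20.5 ft, d̄ = (1.16+0.00)/2 = 0.58, v̄ = (3.77+0.00)/2 = 1.885 → q = 20.5×0.58×1.885 = 22.41 ft³/s
Q = Σ q = 101.6 ft³/s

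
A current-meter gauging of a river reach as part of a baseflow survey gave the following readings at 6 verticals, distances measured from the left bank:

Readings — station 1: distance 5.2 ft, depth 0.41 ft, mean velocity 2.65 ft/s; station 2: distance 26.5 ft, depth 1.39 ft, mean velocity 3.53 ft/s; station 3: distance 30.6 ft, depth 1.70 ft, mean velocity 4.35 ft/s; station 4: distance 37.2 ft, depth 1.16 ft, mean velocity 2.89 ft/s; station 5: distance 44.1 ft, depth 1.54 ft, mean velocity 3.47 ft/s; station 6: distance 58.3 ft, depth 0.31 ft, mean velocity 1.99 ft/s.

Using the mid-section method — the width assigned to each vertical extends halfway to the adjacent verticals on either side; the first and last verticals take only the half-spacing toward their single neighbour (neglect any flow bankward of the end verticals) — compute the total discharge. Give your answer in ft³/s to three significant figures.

197 ft³/s

w_1 = (26.5 − 5.2)/2 = 10.65 ft; q_1 = 2.65 × 0.41 × 10.65 = 11.57 ft³/s
w_2 = (30.6 − 5.2)/2 = 12.7 ft; q_2 = 3.53 × 1.39 × 12.7 = 62.32 ft³/s
w_3 = (37.2 − 26.5)/2 = 5.35 ft; q_3 = 4.35 × 1.70 × 5.35 = 39.56 ft³/s
w_4 = (44.1 − 30.6)/2 = 6.75 ft; q_4 = 2.89 × 1.16 × 6.75 = 22.63 ft³/s
w_5 = (58.3 − 37.2)/2 = 10.55 ft; q_5 = 3.47 × 1.54 × 10.55 = 56.38 ft³/s
w_6 = (58.3 − 44.1)/2 = 7.1 ft; q_6 = 1.99 × 0.31 × 7.1 = 4.380 ft³/s
Q = Σ qᵢ = 196.8 ft³/s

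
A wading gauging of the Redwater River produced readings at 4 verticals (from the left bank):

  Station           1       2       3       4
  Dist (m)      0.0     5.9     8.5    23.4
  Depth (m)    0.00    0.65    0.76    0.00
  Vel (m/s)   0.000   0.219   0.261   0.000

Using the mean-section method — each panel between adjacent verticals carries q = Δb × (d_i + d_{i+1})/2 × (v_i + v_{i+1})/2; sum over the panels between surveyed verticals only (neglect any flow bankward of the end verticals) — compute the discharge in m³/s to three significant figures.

1.39 m³/s

Panel 1-2: Δb = 5.9 m, d̄ = (0.00+0.65)/2 = 0.325, v̄ = (0.000+0.219)/2 = 0.1095 → q = 5.9×0.325×0.1095 = 0.2100 m³/s
Panel 2-3: Δb = 2.6 m, d̄ = (0.65+0.76)/2 = 0.705, v̄ = (0.219+0.261)/2 = 0.24 → q = 2.6×0.705×0.24 = 0.4399 m³/s
Panel 3-4: Δb = 14.9 m, d̄ = (0.76+0.00)/2 = 0.38, v̄ = (0.261+0.000)/2 = 0.1305 → q = 14.9×0.38×0.1305 = 0.7389 m³/s
Q = Σ q = 1.389 m³/s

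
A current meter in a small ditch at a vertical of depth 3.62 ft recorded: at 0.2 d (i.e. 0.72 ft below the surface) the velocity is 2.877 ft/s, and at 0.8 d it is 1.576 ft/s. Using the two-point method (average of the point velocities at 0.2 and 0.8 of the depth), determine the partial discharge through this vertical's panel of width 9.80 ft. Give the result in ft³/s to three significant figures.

79.0 ft³/s

v̄ = (2.877 + 1.576) / 2 = 2.227 ft/s
q = v̄ × d × w = 2.227 × 3.62 × 9.80 = 78.99 ft³/s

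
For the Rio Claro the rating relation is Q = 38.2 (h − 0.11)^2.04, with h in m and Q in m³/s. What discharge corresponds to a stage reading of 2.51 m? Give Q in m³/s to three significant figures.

228 m³/s

Q = 38.2 × (2.51 − 0.11)^2.04 = 38.2 × 2.4^2.04 = 227.9 m³/s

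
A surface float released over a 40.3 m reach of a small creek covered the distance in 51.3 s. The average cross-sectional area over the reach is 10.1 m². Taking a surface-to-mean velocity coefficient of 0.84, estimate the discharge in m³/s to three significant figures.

v_surface = L / t̄ = 40.3 / 51.3 = 0.7856 m/s
v_mean = 0.84 × 0.7856 = 0.6599 m/s
Q = A × v_mean = 10.1 × 0.6599 = 6.665 m³/s

6.66 m³/s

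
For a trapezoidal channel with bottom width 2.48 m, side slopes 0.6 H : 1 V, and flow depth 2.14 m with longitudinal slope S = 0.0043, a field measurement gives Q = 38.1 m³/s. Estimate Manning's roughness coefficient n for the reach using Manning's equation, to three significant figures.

A = (b + z·y)·y = (2.48 + 0.6×2.14)×2.14 = 8.055 m²
P = b + 2y√(1+z²) = 2.48 + 2×2.14×√(1+0.6²) = 7.471 m
R = A/P = 8.055/7.471 = 1.078 m
n = (1/Q)·A·R^(2/3)·S^(1/2) = (1/38.1) × 8.055 × 1.051 × 0.06557 = 0.01458

0.0146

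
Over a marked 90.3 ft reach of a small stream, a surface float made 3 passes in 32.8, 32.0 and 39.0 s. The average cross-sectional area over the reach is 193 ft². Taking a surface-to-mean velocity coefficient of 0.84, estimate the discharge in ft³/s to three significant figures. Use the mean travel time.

t̄ = (32.8 + 32.0 + 39.0) / 3 = 34.6 s
v_surface = L / t̄ = 90.3 / 34.6 = 2.610 ft/s
v_mean = 0.84 × 2.610 = 2.192 ft/s
Q = A × v_mean = 193 × 2.192 = 423.1 ft³/s

423 ft³/s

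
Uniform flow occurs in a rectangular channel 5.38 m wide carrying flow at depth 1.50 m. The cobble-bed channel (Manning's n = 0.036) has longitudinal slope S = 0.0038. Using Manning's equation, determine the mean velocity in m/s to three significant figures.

1.67 m/s

A = b·y = 5.38 × 1.50 = 8.070 m²
P = b + 2y = 5.38 + 2×1.50 = 8.380 m
R = A/P = 8.070/8.380 = 0.9630 m
Q = (1/n)·A·R^(2/3)·S^(1/2) = (1/0.036) × 8.070 × 0.9630^(2/3) × 0.0038^(1/2) = 13.48 m³/s
V = Q/A = 13.48/8.070 = 1.670 m/s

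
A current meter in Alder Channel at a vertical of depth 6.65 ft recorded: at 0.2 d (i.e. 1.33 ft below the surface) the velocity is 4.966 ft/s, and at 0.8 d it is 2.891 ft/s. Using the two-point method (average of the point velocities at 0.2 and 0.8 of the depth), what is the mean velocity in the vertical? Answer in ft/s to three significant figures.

3.93 ft/s

v̄ = (4.966 + 2.891) / 2 = 3.929 ft/s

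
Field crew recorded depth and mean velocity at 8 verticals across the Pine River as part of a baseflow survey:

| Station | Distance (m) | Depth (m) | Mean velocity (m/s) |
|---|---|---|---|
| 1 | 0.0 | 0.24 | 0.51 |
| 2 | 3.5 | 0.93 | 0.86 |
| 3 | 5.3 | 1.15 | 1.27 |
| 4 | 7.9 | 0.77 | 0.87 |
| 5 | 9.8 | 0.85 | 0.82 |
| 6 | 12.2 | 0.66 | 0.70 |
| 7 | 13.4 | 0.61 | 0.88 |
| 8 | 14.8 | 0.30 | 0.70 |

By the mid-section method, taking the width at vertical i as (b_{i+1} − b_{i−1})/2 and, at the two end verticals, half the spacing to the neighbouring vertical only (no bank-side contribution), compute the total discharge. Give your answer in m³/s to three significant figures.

w_1 = (3.5 − 0.0)/2 = 1.75 m; q_1 = 0.51 × 0.24 × 1.75 = 0.2142 m³/s
w_2 = (5.3 − 0.0)/2 = 2.65 m; q_2 = 0.86 × 0.93 × 2.65 = 2.119 m³/s
w_3 = (7.9 − 3.5)/2 = 2.2 m; q_3 = 1.27 × 1.15 × 2.2 = 3.213 m³/s
w_4 = (9.8 − 5.3)/2 = 2.25 m; q_4 = 0.87 × 0.77 × 2.25 = 1.507 m³/s
w_5 = (12.2 − 7.9)/2 = 2.15 m; q_5 = 0.82 × 0.85 × 2.15 = 1.499 m³/s
w_6 = (13.4 − 9.8)/2 = 1.8 m; q_6 = 0.70 × 0.66 × 1.8 = 0.8316 m³/s
w_7 = (14.8 − 12.2)/2 = 1.3 m; q_7 = 0.88 × 0.61 × 1.3 = 0.6978 m³/s
w_8 = (14.8 − 13.4)/2 = 0.7 m; q_8 = 0.70 × 0.30 × 0.7 = 0.1470 m³/s
Q = Σ qᵢ = 10.23 m³/s

10.2 m³/s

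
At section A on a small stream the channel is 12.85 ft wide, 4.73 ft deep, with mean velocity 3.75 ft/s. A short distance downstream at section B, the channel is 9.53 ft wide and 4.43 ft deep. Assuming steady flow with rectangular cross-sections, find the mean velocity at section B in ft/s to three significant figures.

Q = A₁V₁ = (12.85×4.73) × 3.75 = 227.9 ft³/s
A₂ = 9.53 × 4.43 = 42.22 ft²
V₂ = Q/A₂ = 227.9/42.22 = 5.399 ft/s

5.40 ft/s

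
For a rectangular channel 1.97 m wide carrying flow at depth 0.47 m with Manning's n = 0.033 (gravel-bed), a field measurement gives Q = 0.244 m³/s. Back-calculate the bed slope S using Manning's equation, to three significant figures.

A = b·y = 1.97 × 0.47 = 0.9259 m²
P = b + 2y = 1.97 + 2×0.47 = 2.910 m
R = A/P = 0.9259/2.910 = 0.3182 m
S = (Q·n / (1·A·R^(2/3)))² = (0.244×0.033 / (1×0.9259×0.4661))² = 0.0003482

0.000348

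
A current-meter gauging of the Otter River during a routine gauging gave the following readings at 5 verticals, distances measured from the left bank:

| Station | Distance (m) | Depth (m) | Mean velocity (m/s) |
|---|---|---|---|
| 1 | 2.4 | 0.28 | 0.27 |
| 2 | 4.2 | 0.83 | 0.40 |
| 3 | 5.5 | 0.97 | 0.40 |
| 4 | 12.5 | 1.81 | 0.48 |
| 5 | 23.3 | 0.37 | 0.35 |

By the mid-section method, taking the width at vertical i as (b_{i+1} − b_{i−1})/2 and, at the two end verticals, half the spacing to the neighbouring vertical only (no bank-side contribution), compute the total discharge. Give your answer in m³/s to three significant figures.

10.6 m³/s

w_1 = (4.2 − 2.4)/2 = 0.9 m; q_1 = 0.27 × 0.28 × 0.9 = 0.06804 m³/s
w_2 = (5.5 − 2.4)/2 = 1.55 m; q_2 = 0.40 × 0.83 × 1.55 = 0.5146 m³/s
w_3 = (12.5 − 4.2)/2 = 4.15 m; q_3 = 0.40 × 0.97 × 4.15 = 1.610 m³/s
w_4 = (23.3 − 5.5)/2 = 8.9 m; q_4 = 0.48 × 1.81 × 8.9 = 7.732 m³/s
w_5 = (23.3 − 12.5)/2 = 5.4 m; q_5 = 0.35 × 0.37 × 5.4 = 0.6993 m³/s
Q = Σ qᵢ = 10.62 m³/s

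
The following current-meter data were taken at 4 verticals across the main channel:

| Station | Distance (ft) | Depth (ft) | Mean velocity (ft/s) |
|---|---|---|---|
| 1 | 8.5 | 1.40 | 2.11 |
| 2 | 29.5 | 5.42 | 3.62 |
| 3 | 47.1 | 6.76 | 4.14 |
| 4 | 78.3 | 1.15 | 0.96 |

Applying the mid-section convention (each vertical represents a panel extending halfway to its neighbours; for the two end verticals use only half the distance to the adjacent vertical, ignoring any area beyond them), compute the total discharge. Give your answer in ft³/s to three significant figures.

1110 ft³/s

w_1 = (29.5 − 8.5)/2 = 10.5 ft; q_1 = 2.11 × 1.40 × 10.5 = 31.02 ft³/s
w_2 = (47.1 − 8.5)/2 = 19.3 ft; q_2 = 3.62 × 5.42 × 19.3 = 378.7 ft³/s
w_3 = (78.3 − 29.5)/2 = 24.4 ft; q_3 = 4.14 × 6.76 × 24.4 = 682.9 ft³/s
w_4 = (78.3 − 47.1)/2 = 15.6 ft; q_4 = 0.96 × 1.15 × 15.6 = 17.22 ft³/s
Q = Σ qᵢ = 1110 ft³/s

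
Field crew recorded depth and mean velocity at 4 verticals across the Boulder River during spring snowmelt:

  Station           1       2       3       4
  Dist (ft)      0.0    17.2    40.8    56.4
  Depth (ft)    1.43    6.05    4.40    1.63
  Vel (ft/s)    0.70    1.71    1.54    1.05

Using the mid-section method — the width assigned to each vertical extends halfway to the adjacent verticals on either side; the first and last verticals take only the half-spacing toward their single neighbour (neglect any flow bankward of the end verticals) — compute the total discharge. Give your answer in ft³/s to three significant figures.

w_1 = (17.2 − 0.0)/2 = 8.6 ft; q_1 = 0.70 × 1.43 × 8.6 = 8.609 ft³/s
w_2 = (40.8 − 0.0)/2 = 20.4 ft; q_2 = 1.71 × 6.05 × 20.4 = 211.0 ft³/s
w_3 = (56.4 − 17.2)/2 = 19.6 ft; q_3 = 1.54 × 4.40 × 19.6 = 132.8 ft³/s
w_4 = (56.4 − 40.8)/2 = 7.8 ft; q_4 = 1.05 × 1.63 × 7.8 = 13.35 ft³/s
Q = Σ qᵢ = 365.8 ft³/s

366 ft³/s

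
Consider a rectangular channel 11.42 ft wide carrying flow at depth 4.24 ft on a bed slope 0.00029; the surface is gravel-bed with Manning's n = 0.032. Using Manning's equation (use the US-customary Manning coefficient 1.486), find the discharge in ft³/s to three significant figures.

69.3 ft³/s

A = b·y = 11.42 × 4.24 = 48.42 ft²
P = b + 2y = 11.42 + 2×4.24 = 19.90 ft
R = A/P = 48.42/19.90 = 2.433 ft
Q = (1.486/n)·A·R^(2/3)·S^(1/2) = (1.486/0.032) × 48.42 × 2.433^(2/3) × 0.00029^(1/2) = 69.27 ft³/s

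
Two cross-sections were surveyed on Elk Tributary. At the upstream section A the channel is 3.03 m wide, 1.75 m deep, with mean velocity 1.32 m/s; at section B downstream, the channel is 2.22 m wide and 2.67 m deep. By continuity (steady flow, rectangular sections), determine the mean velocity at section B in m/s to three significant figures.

1.18 m/s

Q = A₁V₁ = (3.03×1.75) × 1.32 = 6.999 m³/s
A₂ = 2.22 × 2.67 = 5.927 m²
V₂ = Q/A₂ = 6.999/5.927 = 1.181 m/s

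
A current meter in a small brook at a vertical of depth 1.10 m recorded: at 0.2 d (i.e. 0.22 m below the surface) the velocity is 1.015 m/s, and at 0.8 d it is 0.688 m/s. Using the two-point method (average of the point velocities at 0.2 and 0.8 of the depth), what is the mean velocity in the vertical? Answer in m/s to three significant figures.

0.852 m/s

v̄ = (1.015 + 0.688) / 2 = 0.8515 m/s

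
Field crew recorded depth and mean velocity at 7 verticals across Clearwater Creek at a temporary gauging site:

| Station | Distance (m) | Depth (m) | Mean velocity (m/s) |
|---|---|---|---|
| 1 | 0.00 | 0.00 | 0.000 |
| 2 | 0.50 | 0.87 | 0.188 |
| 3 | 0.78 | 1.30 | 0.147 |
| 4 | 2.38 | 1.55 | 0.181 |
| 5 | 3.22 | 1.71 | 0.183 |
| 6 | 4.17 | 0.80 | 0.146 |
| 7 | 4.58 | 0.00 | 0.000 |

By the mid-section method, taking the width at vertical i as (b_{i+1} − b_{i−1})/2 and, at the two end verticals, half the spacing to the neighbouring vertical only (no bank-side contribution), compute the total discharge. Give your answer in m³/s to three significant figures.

w_2 = (0.78 − 0.00)/2 = 0.39 m; q_2 = 0.188 × 0.87 × 0.39 = 0.06379 m³/s
w_3 = (2.38 − 0.50)/2 = 0.94 m; q_3 = 0.147 × 1.30 × 0.94 = 0.1796 m³/s
w_4 = (3.22 − 0.78)/2 = 1.22 m; q_4 = 0.181 × 1.55 × 1.22 = 0.3423 m³/s
w_5 = (4.17 − 2.38)/2 = 0.895 m; q_5 = 0.183 × 1.71 × 0.895 = 0.2801 m³/s
w_6 = (4.58 − 3.22)/2 = 0.68 m; q_6 = 0.146 × 0.80 × 0.68 = 0.07942 m³/s
Stations 1, 7 contribute zero (depth or velocity is 0).
Q = Σ qᵢ = 0.9452 m³/s

0.945 m³/s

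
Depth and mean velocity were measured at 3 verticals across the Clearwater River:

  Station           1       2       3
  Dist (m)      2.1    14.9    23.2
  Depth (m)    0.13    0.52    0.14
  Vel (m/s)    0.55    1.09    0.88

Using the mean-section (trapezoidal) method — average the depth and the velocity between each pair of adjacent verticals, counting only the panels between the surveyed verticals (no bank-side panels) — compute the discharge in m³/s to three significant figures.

Panel 1-2: Δb = 12.8 m, d̄ = (0.13+0.52)/2 = 0.325, v̄ = (0.55+1.09)/2 = 0.82 → q = 12.8×0.325×0.82 = 3.411 m³/s
Panel 2-3: Δb = 8.3 m, d̄ = (0.52+0.14)/2 = 0.33, v̄ = (1.09+0.88)/2 = 0.985 → q = 8.3×0.33×0.985 = 2.698 m³/s
Q = Σ q = 6.109 m³/s

6.11 m³/s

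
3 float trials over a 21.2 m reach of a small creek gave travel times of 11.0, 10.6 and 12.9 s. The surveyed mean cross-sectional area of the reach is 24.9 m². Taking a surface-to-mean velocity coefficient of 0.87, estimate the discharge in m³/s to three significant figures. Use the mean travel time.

t̄ = (11.0 + 10.6 + 12.9) / 3 = 11.5 s
v_surface = L / t̄ = 21.2 / 11.5 = 1.843 m/s
v_mean = 0.87 × 1.843 = 1.604 m/s
Q = A × v_mean = 24.9 × 1.604 = 39.94 m³/s

39.9 m³/s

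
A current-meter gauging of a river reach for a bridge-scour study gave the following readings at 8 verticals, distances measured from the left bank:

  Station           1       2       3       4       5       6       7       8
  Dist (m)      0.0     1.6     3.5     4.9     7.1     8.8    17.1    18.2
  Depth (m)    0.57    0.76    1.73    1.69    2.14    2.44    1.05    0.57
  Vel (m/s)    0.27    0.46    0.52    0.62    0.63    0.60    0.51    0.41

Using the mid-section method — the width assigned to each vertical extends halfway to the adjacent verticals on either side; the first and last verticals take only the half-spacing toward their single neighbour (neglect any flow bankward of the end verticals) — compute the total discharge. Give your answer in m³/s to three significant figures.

w_1 = (1.6 − 0.0)/2 = 0.8 m; q_1 = 0.27 × 0.57 × 0.8 = 0.1231 m³/s
w_2 = (3.5 − 0.0)/2 = 1.75 m; q_2 = 0.46 × 0.76 × 1.75 = 0.6118 m³/s
w_3 = (4.9 − 1.6)/2 = 1.65 m; q_3 = 0.52 × 1.73 × 1.65 = 1.484 m³/s
w_4 = (7.1 − 3.5)/2 = 1.8 m; q_4 = 0.62 × 1.69 × 1.8 = 1.886 m³/s
w_5 = (8.8 − 4.9)/2 = 1.95 m; q_5 = 0.63 × 2.14 × 1.95 = 2.629 m³/s
w_6 = (17.1 − 7.1)/2 = 5 m; q_6 = 0.60 × 2.44 × 5 = 7.320 m³/s
w_7 = (18.2 − 8.8)/2 = 4.7 m; q_7 = 0.51 × 1.05 × 4.7 = 2.517 m³/s
w_8 = (18.2 − 17.1)/2 = 0.55 m; q_8 = 0.41 × 0.57 × 0.55 = 0.1285 m³/s
Q = Σ qᵢ = 16.70 m³/s

16.7 m³/s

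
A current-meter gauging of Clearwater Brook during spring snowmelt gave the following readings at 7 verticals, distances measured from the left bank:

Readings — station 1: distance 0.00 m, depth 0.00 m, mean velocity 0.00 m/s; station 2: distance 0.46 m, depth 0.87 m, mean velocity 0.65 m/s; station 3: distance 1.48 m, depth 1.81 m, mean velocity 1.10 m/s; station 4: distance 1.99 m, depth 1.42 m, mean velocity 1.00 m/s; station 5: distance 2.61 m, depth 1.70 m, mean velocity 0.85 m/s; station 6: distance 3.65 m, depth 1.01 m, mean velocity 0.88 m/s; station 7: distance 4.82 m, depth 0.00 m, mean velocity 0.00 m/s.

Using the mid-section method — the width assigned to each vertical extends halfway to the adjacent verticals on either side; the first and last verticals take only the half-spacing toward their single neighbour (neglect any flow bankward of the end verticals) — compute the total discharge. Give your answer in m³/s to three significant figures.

4.93 m³/s

w_2 = (1.48 − 0.00)/2 = 0.74 m; q_2 = 0.65 × 0.87 × 0.74 = 0.4185 m³/s
w_3 = (1.99 − 0.46)/2 = 0.765 m; q_3 = 1.10 × 1.81 × 0.765 = 1.523 m³/s
w_4 = (2.61 − 1.48)/2 = 0.565 m; q_4 = 1.00 × 1.42 × 0.565 = 0.8023 m³/s
w_5 = (3.65 − 1.99)/2 = 0.83 m; q_5 = 0.85 × 1.70 × 0.83 = 1.199 m³/s
w_6 = (4.82 − 2.61)/2 = 1.105 m; q_6 = 0.88 × 1.01 × 1.105 = 0.9821 m³/s
Stations 1, 7 contribute zero (depth or velocity is 0).
Q = Σ qᵢ = 4.925 m³/s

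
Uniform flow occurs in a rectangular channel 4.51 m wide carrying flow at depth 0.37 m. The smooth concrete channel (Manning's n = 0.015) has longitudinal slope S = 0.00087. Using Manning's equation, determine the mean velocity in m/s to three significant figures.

0.916 m/s

A = b·y = 4.51 × 0.37 = 1.669 m²
P = b + 2y = 4.51 + 2×0.37 = 5.250 m
R = A/P = 1.669/5.250 = 0.3178 m
Q = (1/n)·A·R^(2/3)·S^(1/2) = (1/0.015) × 1.669 × 0.3178^(2/3) × 0.00087^(1/2) = 1.528 m³/s
V = Q/A = 1.528/1.669 = 0.9158 m/s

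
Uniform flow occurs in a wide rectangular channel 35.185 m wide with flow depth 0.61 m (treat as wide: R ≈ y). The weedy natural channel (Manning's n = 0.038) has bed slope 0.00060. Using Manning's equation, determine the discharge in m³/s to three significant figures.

A = b·y = 35.185 × 0.61 = 21.46 m²
Wide channel: R ≈ y = 0.61 m
Q = (1/n)·A·R^(2/3)·S^(1/2) = (1/0.038) × 21.46 × 0.6100^(2/3) × 0.00060^(1/2) = 9.951 m³/s

9.95 m³/s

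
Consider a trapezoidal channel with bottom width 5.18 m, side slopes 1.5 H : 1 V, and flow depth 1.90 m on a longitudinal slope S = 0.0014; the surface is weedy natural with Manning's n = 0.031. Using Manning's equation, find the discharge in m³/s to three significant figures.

A = (b + z·y)·y = (5.18 + 1.5×1.90)×1.90 = 15.26 m²
P = b + 2y√(1+z²) = 5.18 + 2×1.90×√(1+1.5²) = 12.03 m
R = A/P = 15.26/12.03 = 1.268 m
Q = (1/n)·A·R^(2/3)·S^(1/2) = (1/0.031) × 15.26 × 1.268^(2/3) × 0.0014^(1/2) = 21.58 m³/s

21.6 m³/s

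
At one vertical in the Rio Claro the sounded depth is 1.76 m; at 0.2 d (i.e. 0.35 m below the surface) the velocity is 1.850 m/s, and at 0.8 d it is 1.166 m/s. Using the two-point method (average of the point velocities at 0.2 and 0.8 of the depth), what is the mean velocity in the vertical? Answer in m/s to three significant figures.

1.51 m/s

v̄ = (1.850 + 1.166) / 2 = 1.508 m/s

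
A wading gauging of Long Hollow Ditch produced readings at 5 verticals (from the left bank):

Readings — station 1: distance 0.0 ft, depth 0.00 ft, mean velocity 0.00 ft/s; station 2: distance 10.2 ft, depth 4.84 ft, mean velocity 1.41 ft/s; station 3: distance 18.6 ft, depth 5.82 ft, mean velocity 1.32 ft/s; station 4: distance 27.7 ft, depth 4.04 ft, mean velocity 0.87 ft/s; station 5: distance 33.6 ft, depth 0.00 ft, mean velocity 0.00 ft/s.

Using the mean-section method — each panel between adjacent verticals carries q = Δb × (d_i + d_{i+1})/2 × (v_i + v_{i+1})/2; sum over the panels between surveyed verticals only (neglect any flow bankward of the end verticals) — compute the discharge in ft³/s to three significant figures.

133 ft³/s

Panel 1-2: Δb = 10.2 ft, d̄ = (0.00+4.84)/2 = 2.42, v̄ = (0.00+1.41)/2 = 0.705 → q = 10.2×2.42×0.705 = 17.40 ft³/s
Panel 2-3: Δb = 8.4 ft, d̄ = (4.84+5.82)/2 = 5.33, v̄ = (1.41+1.32)/2 = 1.365 → q = 8.4×5.33×1.365 = 61.11 ft³/s
Panel 3-4: Δb = 9.1 ft, d̄ = (5.82+4.04)/2 = 4.93, v̄ = (1.32+0.87)/2 = 1.095 → q = 9.1×4.93×1.095 = 49.12 ft³/s
Panel 4-5: Δb = 5.9 ft, d̄ = (4.04+0.00)/2 = 2.02, v̄ = (0.87+0.00)/2 = 0.435 → q = 5.9×2.02×0.435 = 5.184 ft³/s
Q = Σ q = 132.8 ft³/s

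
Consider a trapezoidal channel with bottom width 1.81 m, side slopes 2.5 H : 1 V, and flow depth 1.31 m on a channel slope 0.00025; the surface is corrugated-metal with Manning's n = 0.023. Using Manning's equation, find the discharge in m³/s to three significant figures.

A = (b + z·y)·y = (1.81 + 2.5×1.31)×1.31 = 6.661 m²
P = b + 2y√(1+z²) = 1.81 + 2×1.31×√(1+2.5²) = 8.865 m
R = A/P = 6.661/8.865 = 0.7515 m
Q = (1/n)·A·R^(2/3)·S^(1/2) = (1/0.023) × 6.661 × 0.7515^(2/3) × 0.00025^(1/2) = 3.785 m³/s

3.79 m³/s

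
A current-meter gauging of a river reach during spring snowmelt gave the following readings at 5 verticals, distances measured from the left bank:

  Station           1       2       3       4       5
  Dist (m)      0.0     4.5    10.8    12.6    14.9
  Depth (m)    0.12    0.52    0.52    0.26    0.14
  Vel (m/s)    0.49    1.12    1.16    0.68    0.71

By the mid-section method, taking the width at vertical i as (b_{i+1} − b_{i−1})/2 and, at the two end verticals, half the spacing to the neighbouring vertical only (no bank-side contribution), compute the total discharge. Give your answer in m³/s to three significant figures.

w_1 = (4.5 − 0.0)/2 = 2.25 m; q_1 = 0.49 × 0.12 × 2.25 = 0.1323 m³/s
w_2 = (10.8 − 0.0)/2 = 5.4 m; q_2 = 1.12 × 0.52 × 5.4 = 3.145 m³/s
w_3 = (12.6 − 4.5)/2 = 4.05 m; q_3 = 1.16 × 0.52 × 4.05 = 2.443 m³/s
w_4 = (14.9 − 10.8)/2 = 2.05 m; q_4 = 0.68 × 0.26 × 2.05 = 0.3624 m³/s
w_5 = (14.9 − 12.6)/2 = 1.15 m; q_5 = 0.71 × 0.14 × 1.15 = 0.1143 m³/s
Q = Σ qᵢ = 6.197 m³/s

6.20 m³/s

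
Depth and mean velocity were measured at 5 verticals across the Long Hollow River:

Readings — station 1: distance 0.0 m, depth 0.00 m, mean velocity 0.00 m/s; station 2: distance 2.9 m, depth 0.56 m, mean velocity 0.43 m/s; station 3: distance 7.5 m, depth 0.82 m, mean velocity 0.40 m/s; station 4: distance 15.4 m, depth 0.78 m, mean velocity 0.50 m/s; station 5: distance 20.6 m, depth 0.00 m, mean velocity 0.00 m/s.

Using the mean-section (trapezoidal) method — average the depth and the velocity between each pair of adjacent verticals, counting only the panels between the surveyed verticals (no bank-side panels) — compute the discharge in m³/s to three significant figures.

Panel 1-2: Δb = 2.9 m, d̄ = (0.00+0.56)/2 = 0.28, v̄ = (0.00+0.43)/2 = 0.215 → q = 2.9×0.28×0.215 = 0.1746 m³/s
Panel 2-3: Δb = 4.6 m, d̄ = (0.56+0.82)/2 = 0.69, v̄ = (0.43+0.40)/2 = 0.415 → q = 4.6×0.69×0.415 = 1.317 m³/s
Panel 3-4: Δb = 7.9 m, d̄ = (0.82+0.78)/2 = 0.8, v̄ = (0.40+0.50)/2 = 0.45 → q = 7.9×0.8×0.45 = 2.844 m³/s
Panel 4-5: Δb = 5.2 m, d̄ = (0.78+0.00)/2 = 0.39, v̄ = (0.50+0.00)/2 = 0.25 → q = 5.2×0.39×0.25 = 0.5070 m³/s
Q = Σ q = 4.843 m³/s

4.84 m³/s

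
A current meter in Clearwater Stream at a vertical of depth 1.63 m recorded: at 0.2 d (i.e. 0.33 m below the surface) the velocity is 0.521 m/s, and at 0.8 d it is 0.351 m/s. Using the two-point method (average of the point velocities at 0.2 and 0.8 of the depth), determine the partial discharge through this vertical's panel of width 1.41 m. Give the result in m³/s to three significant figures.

v̄ = (0.521 + 0.351) / 2 = 0.4360 m/s
q = v̄ × d × w = 0.4360 × 1.63 × 1.41 = 1.002 m³/s

1.00 m³/s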